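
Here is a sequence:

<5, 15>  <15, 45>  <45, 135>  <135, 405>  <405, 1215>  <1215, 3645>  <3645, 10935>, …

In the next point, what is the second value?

For the first value, ×3 each step: 5, 15, 45, 135, 405, 1215, 3645 → 10935.
Second value — always 3 × the first value: 15, 45, 135, 405, 1215, 3645, 10935 → 32805.

32805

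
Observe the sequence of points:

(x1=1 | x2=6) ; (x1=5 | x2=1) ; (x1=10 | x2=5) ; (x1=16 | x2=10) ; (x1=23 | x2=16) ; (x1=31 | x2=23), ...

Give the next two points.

X1: 1, 5, 10, 16, 23, 31 → 40 → 50 (differences are 4, 5, 6, … (increasing by 1 each time)).
X2 — always the previous value of the x1: 6, 1, 5, 10, 16, 23 → 31 → 40.
So the next two points are (x1=40 | x2=31) and (x1=50 | x2=40).

(x1=40 | x2=31), (x1=50 | x2=40)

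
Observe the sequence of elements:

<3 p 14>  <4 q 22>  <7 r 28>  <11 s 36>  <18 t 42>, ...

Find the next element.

First coordinate: each term is the sum of the two before it; 3, 4, 7, 11, 18 → 29.
Letter: p, q, r, s, t → u (letters move forward 1 place in the alphabet).
Third coordinate goes 14, 22, 28, 36, 42 → 50 (alternating steps +8, +6, +8, +6, …).
Putting it together: <29 u 50>.

<29 u 50>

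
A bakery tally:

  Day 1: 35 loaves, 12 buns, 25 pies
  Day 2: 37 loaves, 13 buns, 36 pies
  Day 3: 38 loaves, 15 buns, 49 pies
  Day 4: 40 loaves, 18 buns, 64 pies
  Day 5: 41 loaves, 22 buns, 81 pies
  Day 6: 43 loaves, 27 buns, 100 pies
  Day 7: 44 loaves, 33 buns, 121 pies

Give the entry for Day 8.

46 loaves, 40 buns, 144 pies

For the loaves, alternating steps +2, +1, +2, +1, …: 35, 37, 38, 40, 41, 43, 44 → 46.
Buns goes 12, 13, 15, 18, 22, 27, 33 → 40 (differences are 1, 2, 3, … (increasing by 1 each time)).
Pies: perfect squares: 5², 6², 7², …, so 25, 36, 49, 64, 81, 100, 121 → 144.
So the next row is 46 loaves, 40 buns, 144 pies.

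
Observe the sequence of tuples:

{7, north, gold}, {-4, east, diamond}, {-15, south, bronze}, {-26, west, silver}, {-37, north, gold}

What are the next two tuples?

First entry: −11 each step; 7, -4, -15, -26, -37 → -48 → -59.
Direction: repeats north → east → south → west; north, east, south, west, north → east → south.
Rank: gold, diamond, bronze, silver, gold → diamond → bronze (repeats gold → diamond → bronze → silver).
So the next two tuples are {-48, east, diamond} and {-59, south, bronze}.

{-48, east, diamond}, {-59, south, bronze}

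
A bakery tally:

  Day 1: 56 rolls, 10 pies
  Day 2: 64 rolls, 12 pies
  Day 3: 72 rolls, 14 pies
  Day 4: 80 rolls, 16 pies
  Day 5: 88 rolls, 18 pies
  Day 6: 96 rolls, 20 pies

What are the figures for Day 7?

104 rolls, 22 pies

Rolls: +8 each step, so 56, 64, 72, 80, 88, 96 → 104.
Pies goes 10, 12, 14, 16, 18, 20 → 22 (+2 each step).
Combining the parts gives 104 rolls, 22 pies.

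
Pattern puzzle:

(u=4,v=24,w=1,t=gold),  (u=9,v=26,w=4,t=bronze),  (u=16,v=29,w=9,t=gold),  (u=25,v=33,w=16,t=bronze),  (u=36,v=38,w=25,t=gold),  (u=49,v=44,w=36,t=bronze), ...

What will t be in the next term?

U: perfect squares: 2², 3², 4², …, so 4, 9, 16, 25, 36, 49 → 64.
V goes 24, 26, 29, 33, 38, 44 → 51 (differences are 2, 3, 4, … (increasing by 1 each time)).
W: perfect squares: 1², 2², 3², …, so 1, 4, 9, 16, 25, 36 → 49.
T — alternates gold ↔ bronze: gold, bronze, gold, bronze, gold, bronze → gold.

gold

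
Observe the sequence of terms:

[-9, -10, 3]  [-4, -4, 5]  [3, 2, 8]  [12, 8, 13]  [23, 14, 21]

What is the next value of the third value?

34

For the third value, each term is the sum of the two before it: 3, 5, 8, 13, 21 → 34.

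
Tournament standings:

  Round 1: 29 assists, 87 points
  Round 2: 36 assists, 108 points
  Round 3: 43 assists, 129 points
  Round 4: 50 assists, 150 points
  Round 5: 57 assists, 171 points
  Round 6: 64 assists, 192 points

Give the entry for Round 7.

71 assists, 213 points

Assists: +7 each step, so 29, 36, 43, 50, 57, 64 → 71.
Points: always 3 × the assists; 87, 108, 129, 150, 171, 192 → 213.
So the next record is 71 assists, 213 points.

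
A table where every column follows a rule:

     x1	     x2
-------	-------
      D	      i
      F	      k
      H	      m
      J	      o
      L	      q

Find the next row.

For the column x1, letters move forward 2 places in the alphabet: D, F, H, J, L → N.
Column x2: i, k, m, o, q → s (letters move forward 2 places in the alphabet).
Combining the parts gives N  s.

N  s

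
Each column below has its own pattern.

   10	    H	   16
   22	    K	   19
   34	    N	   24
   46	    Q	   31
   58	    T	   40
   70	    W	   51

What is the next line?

First component goes 10, 22, 34, 46, 58, 70 → 82 (+12 each step).
For the letter, letters move forward 3 places in the alphabet: H, K, N, Q, T, W → Z.
Third component goes 16, 19, 24, 31, 40, 51 → 64 (differences are 3, 5, 7, … (increasing by 2 each time)).
Putting it together: 82  Z  64.

82  Z  64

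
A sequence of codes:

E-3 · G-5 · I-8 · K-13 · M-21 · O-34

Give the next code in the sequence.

Q-55

Letter: E, G, I, K, M, O → Q (letters move forward 2 places in the alphabet).
Second component: each term is the sum of the two before it; 3, 5, 8, 13, 21, 34 → 55.
Combining the parts gives Q-55.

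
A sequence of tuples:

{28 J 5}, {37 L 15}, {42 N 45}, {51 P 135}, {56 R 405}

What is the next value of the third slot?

Third slot — ×3 each step: 5, 15, 45, 135, 405 → 1215.

1215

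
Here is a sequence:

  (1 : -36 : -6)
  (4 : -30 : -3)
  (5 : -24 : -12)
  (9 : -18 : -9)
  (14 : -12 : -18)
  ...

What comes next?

(23 : -6 : -15)

First component: each term is the sum of the two before it, so 1, 4, 5, 9, 14 → 23.
For the second component, +6 each step: -36, -30, -24, -18, -12 → -6.
Third component: alternating steps +3, −9, +3, −9, …, so -6, -3, -12, -9, -18 → -15.
Putting it together: (23 : -6 : -15).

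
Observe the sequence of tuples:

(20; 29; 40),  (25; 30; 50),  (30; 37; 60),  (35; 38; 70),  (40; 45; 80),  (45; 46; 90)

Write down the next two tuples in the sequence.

For the first entry, +5 each step: 20, 25, 30, 35, 40, 45 → 50 → 55.
Second entry goes 29, 30, 37, 38, 45, 46 → 53 → 54 (alternating steps +1, +7, +1, +7, …).
Third entry: 40, 50, 60, 70, 80, 90 → 100 → 110 (always 2 × the first entry).
Putting the parts together: (50; 53; 100) and then (55; 54; 110).

(50; 53; 100), (55; 54; 110)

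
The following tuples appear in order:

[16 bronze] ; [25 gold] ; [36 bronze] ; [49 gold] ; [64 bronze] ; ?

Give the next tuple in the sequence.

For the first slot, perfect squares: 4², 5², 6², …: 16, 25, 36, 49, 64 → 81.
Rank — alternates bronze ↔ gold: bronze, gold, bronze, gold, bronze → gold.
Combining the parts gives [81 gold].

[81 gold]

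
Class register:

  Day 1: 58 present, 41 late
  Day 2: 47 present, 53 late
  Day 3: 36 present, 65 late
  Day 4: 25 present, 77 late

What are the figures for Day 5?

14 present, 89 late

Present — −11 each step: 58, 47, 36, 25 → 14.
Late: +12 each step, so 41, 53, 65, 77 → 89.
Combining the parts gives 14 present, 89 late.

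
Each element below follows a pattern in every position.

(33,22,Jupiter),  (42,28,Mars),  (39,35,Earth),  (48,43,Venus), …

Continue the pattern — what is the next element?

First slot: alternating steps +9, −3, +9, −3, …, so 33, 42, 39, 48 → 45.
Second slot: differences are 6, 7, 8, … (increasing by 1 each time); 22, 28, 35, 43 → 52.
Planet goes Jupiter, Mars, Earth, Venus → Mercury (runs backward through the planets Mercury→Neptune).
Combining the parts gives (45,52,Mercury).

(45,52,Mercury)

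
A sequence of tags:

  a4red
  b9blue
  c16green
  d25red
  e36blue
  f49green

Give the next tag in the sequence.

For the letter, letters move forward 1 place in the alphabet: a, b, c, d, e, f → g.
Second component: 4, 9, 16, 25, 36, 49 → 64 (perfect squares: 2², 3², 4², …).
Colour: red, blue, green, red, blue, green → red (repeats red → blue → green).
Putting it together: g64red.

g64red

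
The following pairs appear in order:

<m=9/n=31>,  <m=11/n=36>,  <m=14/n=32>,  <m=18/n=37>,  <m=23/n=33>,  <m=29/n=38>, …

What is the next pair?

<m=36/n=34>

For the m, differences are 2, 3, 4, … (increasing by 1 each time): 9, 11, 14, 18, 23, 29 → 36.
For the n, alternating steps +5, −4, +5, −4, …: 31, 36, 32, 37, 33, 38 → 34.
Combining the parts gives <m=36/n=34>.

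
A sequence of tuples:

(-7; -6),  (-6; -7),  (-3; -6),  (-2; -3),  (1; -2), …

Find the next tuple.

(2; 1)

First entry goes -7, -6, -3, -2, 1 → 2 (alternating steps +1, +3, +1, +3, …).
Second entry: always the previous value of the first entry, so -6, -7, -6, -3, -2 → 1.
Combining the parts gives (2; 1).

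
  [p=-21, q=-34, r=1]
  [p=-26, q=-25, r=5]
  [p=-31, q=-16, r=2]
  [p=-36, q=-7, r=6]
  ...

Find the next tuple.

P: −5 each step, so -21, -26, -31, -36 → -41.
Q: +9 each step, so -34, -25, -16, -7 → 2.
R: alternating steps +4, −3, +4, −3, …; 1, 5, 2, 6 → 3.
Combining the parts gives [p=-41, q=2, r=3].

[p=-41, q=2, r=3]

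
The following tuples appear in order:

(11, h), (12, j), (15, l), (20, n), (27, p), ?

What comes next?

First part goes 11, 12, 15, 20, 27 → 36 (differences are 1, 3, 5, … (increasing by 2 each time)).
Letter — letters move forward 2 places in the alphabet: h, j, l, n, p → r.
So the next tuple is (36, r).

(36, r)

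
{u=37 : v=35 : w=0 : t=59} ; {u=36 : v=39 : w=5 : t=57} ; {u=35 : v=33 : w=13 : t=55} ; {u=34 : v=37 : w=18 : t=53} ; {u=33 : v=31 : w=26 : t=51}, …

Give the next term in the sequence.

{u=32 : v=35 : w=31 : t=49}

U goes 37, 36, 35, 34, 33 → 32 (−1 each step).
V goes 35, 39, 33, 37, 31 → 35 (alternating steps +4, −6, +4, −6, …).
For the w, alternating steps +5, +8, +5, +8, …: 0, 5, 13, 18, 26 → 31.
T: −2 each step; 59, 57, 55, 53, 51 → 49.
Combining the parts gives {u=32 : v=35 : w=31 : t=49}.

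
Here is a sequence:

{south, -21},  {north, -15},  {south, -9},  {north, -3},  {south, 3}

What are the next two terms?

Direction: alternates south ↔ north; south, north, south, north, south → north → south.
Second component: +6 each step, so -21, -15, -9, -3, 3 → 9 → 15.
So the next two terms are {north, 9} and {south, 15}.

{north, 9}, {south, 15}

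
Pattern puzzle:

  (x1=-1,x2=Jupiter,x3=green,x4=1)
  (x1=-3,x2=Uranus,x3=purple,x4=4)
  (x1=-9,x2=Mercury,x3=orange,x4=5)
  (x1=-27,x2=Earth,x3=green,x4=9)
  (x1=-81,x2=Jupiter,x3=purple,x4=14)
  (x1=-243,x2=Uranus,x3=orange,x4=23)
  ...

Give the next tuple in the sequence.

X1 goes -1, -3, -9, -27, -81, -243 → -729 (×3 each step).
X2 — repeats Jupiter → Uranus → Mercury → Earth: Jupiter, Uranus, Mercury, Earth, Jupiter, Uranus → Mercury.
X3: repeats green → purple → orange, so green, purple, orange, green, purple, orange → green.
X4 — each term is the sum of the two before it: 1, 4, 5, 9, 14, 23 → 37.
So the next tuple is (x1=-729,x2=Mercury,x3=green,x4=37).

(x1=-729,x2=Mercury,x3=green,x4=37)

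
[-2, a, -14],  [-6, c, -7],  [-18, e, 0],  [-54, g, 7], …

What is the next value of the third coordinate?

Third coordinate: -14, -7, 0, 7 → 14 (+7 each step).

14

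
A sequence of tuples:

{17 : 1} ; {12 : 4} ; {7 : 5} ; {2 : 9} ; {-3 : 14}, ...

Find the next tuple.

First slot goes 17, 12, 7, 2, -3 → -8 (−5 each step).
Second slot: 1, 4, 5, 9, 14 → 23 (each term is the sum of the two before it).
Putting it together: {-8 : 23}.

{-8 : 23}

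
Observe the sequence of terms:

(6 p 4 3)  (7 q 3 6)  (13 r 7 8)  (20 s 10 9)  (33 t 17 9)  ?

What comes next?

(53 u 27 8)

For the first coordinate, each term is the sum of the two before it: 6, 7, 13, 20, 33 → 53.
Letter: p, q, r, s, t → u (letters move forward 1 place in the alphabet).
Third coordinate goes 4, 3, 7, 10, 17 → 27 (each term is the sum of the two before it).
Fourth coordinate: differences are 3, 2, 1, … (decreasing by 1 each time); 3, 6, 8, 9, 9 → 8.
So the next term is (53 u 27 8).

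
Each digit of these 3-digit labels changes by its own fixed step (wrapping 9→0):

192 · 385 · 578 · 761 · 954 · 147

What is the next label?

330

First digit — +2 each step, mod 10: 1, 3, 5, 7, 9, 1 → 3.
Second digit: −1 each step, mod 10, so 9, 8, 7, 6, 5, 4 → 3.
Third digit: +3 each step, mod 10; 2, 5, 8, 1, 4, 7 → 0.
Putting it together: 330.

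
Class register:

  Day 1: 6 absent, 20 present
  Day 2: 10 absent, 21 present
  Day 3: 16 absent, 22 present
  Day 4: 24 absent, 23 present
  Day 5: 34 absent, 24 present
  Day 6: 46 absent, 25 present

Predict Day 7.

60 absent, 26 present

Absent: 6, 10, 16, 24, 34, 46 → 60 (differences are 4, 6, 8, … (increasing by 2 each time)).
Present — +1 each step: 20, 21, 22, 23, 24, 25 → 26.
So the next row is 60 absent, 26 present.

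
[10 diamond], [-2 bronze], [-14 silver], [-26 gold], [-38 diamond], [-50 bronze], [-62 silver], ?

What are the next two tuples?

First entry goes 10, -2, -14, -26, -38, -50, -62 → -74 → -86 (−12 each step).
Rank: diamond, bronze, silver, gold, diamond, bronze, silver → gold → diamond (repeats diamond → bronze → silver → gold).
So the next two tuples are [-74 gold] and [-86 diamond].

[-74 gold], [-86 diamond]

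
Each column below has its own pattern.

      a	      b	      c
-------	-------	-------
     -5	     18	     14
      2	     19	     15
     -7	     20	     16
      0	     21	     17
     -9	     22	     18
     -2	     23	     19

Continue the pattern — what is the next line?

Column a: -5, 2, -7, 0, -9, -2 → -11 (alternating steps +7, −9, +7, −9, …).
Column b: +1 each step; 18, 19, 20, 21, 22, 23 → 24.
Column c: always 4 less than the column b, so 14, 15, 16, 17, 18, 19 → 20.
So the next line is -11  24  20.

-11  24  20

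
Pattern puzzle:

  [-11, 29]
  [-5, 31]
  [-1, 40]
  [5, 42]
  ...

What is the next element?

First slot goes -11, -5, -1, 5 → 9 (alternating steps +6, +4, +6, +4, …).
For the second slot, alternating steps +2, +9, +2, +9, …: 29, 31, 40, 42 → 51.
Putting it together: [9, 51].

[9, 51]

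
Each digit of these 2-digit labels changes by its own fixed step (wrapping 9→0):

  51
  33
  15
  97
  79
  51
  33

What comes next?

First digit: −2 each step, mod 10; 5, 3, 1, 9, 7, 5, 3 → 1.
Second digit: 1, 3, 5, 7, 9, 1, 3 → 5 (+2 each step, mod 10).
So the next label is 15.

15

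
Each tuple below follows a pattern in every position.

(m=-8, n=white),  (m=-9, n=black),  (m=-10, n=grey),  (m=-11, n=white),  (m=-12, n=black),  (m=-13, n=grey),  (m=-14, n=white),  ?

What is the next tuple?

(m=-15, n=black)

M — −1 each step: -8, -9, -10, -11, -12, -13, -14 → -15.
N: repeats white → black → grey; white, black, grey, white, black, grey, white → black.
So the next tuple is (m=-15, n=black).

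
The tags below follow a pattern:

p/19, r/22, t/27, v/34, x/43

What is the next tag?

z/54

Letter goes p, r, t, v, x → z (letters move forward 2 places in the alphabet).
Second component — differences are 3, 5, 7, … (increasing by 2 each time): 19, 22, 27, 34, 43 → 54.
Combining the parts gives z/54.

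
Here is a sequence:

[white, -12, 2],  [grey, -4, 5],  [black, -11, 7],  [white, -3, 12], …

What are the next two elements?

[grey, -10, 19], [black, -2, 31]

Shade: repeats white → grey → black, so white, grey, black, white → grey → black.
For the second entry, alternating steps +8, −7, +8, −7, …: -12, -4, -11, -3 → -10 → -2.
Third entry: each term is the sum of the two before it; 2, 5, 7, 12 → 19 → 31.
Putting the parts together: [grey, -10, 19] and then [black, -2, 31].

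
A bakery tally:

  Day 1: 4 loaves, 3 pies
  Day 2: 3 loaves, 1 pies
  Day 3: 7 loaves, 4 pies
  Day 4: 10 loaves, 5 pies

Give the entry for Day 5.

17 loaves, 9 pies

Loaves — each term is the sum of the two before it: 4, 3, 7, 10 → 17.
For the pies, each term is the sum of the two before it: 3, 1, 4, 5 → 9.
Putting it together: 17 loaves, 9 pies.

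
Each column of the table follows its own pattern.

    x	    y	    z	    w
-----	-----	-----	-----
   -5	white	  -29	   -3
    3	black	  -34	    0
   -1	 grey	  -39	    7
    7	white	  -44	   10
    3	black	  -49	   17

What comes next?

11  grey  -54  20

Column x goes -5, 3, -1, 7, 3 → 11 (alternating steps +8, −4, +8, −4, …).
Column y: repeats white → black → grey, so white, black, grey, white, black → grey.
Column z: −5 each step, so -29, -34, -39, -44, -49 → -54.
For the column w, alternating steps +3, +7, +3, +7, …: -3, 0, 7, 10, 17 → 20.
Combining the parts gives 11  grey  -54  20.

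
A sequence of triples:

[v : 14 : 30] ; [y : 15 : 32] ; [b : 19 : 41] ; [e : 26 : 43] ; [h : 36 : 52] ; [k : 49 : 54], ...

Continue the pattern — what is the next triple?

For the letter, letters move forward 3 places in the alphabet, wrapping Z→A: v, y, b, e, h, k → n.
Second slot: differences are 1, 4, 7, … (increasing by 3 each time); 14, 15, 19, 26, 36, 49 → 65.
Third slot: alternating steps +2, +9, +2, +9, …, so 30, 32, 41, 43, 52, 54 → 63.
Putting it together: [n : 65 : 63].

[n : 65 : 63]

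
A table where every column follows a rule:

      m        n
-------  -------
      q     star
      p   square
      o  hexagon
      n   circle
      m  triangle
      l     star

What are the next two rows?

Column m: q, p, o, n, m, l → k → j (letters move back 1 place in the alphabet).
For the column n, repeats star → square → hexagon → circle → triangle: star, square, hexagon, circle, triangle, star → square → hexagon.
Putting the parts together: k  square and then j  hexagon.

k  square; j  hexagon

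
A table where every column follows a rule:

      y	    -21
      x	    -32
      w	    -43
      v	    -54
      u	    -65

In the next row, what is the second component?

-76

Second component: -21, -32, -43, -54, -65 → -76 (−11 each step).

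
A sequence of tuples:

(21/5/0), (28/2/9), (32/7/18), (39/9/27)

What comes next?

(43/16/36)

First value: 21, 28, 32, 39 → 43 (alternating steps +7, +4, +7, +4, …).
Second value goes 5, 2, 7, 9 → 16 (each term is the sum of the two before it).
Third value: +9 each step; 0, 9, 18, 27 → 36.
Putting it together: (43/16/36).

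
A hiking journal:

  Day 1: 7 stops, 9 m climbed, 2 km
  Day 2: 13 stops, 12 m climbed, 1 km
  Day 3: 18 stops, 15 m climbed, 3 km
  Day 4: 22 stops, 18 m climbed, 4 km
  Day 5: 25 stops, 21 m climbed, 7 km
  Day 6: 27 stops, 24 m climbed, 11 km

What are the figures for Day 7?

28 stops, 27 m climbed, 18 km

Stops goes 7, 13, 18, 22, 25, 27 → 28 (differences are 6, 5, 4, … (decreasing by 1 each time)).
For the m climbed, +3 each step: 9, 12, 15, 18, 21, 24 → 27.
For the km, each term is the sum of the two before it: 2, 1, 3, 4, 7, 11 → 18.
Combining the parts gives 28 stops, 27 m climbed, 18 km.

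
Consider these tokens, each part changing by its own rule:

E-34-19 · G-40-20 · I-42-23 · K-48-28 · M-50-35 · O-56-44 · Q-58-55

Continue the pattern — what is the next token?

Letter: letters move forward 2 places in the alphabet; E, G, I, K, M, O, Q → S.
For the second component, alternating steps +6, +2, +6, +2, …: 34, 40, 42, 48, 50, 56, 58 → 64.
Third component — differences are 1, 3, 5, … (increasing by 2 each time): 19, 20, 23, 28, 35, 44, 55 → 68.
Combining the parts gives S-64-68.

S-64-68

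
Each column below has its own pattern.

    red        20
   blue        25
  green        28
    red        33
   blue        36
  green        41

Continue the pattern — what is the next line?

For the colour, repeats red → blue → green: red, blue, green, red, blue, green → red.
Second component: 20, 25, 28, 33, 36, 41 → 44 (alternating steps +5, +3, +5, +3, …).
Combining the parts gives red  44.

red  44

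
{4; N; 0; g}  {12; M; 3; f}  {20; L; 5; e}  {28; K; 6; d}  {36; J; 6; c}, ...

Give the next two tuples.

First part goes 4, 12, 20, 28, 36 → 44 → 52 (+8 each step).
First letter goes N, M, L, K, J → I → H (letters move back 1 place in the alphabet).
Third part — differences are 3, 2, 1, … (decreasing by 1 each time): 0, 3, 5, 6, 6 → 5 → 3.
Second letter goes g, f, e, d, c → b → a (letters move back 1 place in the alphabet).
Putting the parts together: {44; I; 5; b} and then {52; H; 3; a}.

{44; I; 5; b}, {52; H; 3; a}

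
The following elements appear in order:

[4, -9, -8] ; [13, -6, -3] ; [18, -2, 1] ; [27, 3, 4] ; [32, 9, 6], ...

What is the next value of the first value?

41

First value: 4, 13, 18, 27, 32 → 41 (alternating steps +9, +5, +9, +5, …).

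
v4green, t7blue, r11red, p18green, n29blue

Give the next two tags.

l47red then j76green

Letter — letters move back 2 places in the alphabet: v, t, r, p, n → l → j.
Second component: each term is the sum of the two before it, so 4, 7, 11, 18, 29 → 47 → 76.
Colour goes green, blue, red, green, blue → red → green (repeats green → blue → red).
So the next two tags are l47red and j76green.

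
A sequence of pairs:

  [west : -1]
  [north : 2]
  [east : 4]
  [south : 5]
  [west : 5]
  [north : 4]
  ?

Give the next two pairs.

Direction: repeats west → north → east → south, so west, north, east, south, west, north → east → south.
For the second value, differences are 3, 2, 1, … (decreasing by 1 each time): -1, 2, 4, 5, 5, 4 → 2 → -1.
So the next two pairs are [east : 2] and [south : -1].

[east : 2], [south : -1]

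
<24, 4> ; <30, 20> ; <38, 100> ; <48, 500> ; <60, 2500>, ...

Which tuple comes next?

<74, 12500>

First value — differences are 6, 8, 10, … (increasing by 2 each time): 24, 30, 38, 48, 60 → 74.
Second value: ×5 each step, so 4, 20, 100, 500, 2500 → 12500.
So the next tuple is <74, 12500>.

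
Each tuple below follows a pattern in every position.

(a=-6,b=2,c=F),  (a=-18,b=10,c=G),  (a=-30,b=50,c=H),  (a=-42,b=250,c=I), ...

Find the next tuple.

A: −12 each step; -6, -18, -30, -42 → -54.
For the b, ×5 each step: 2, 10, 50, 250 → 1250.
C goes F, G, H, I → J (letters move forward 1 place in the alphabet).
Combining the parts gives (a=-54,b=1250,c=J).

(a=-54,b=1250,c=J)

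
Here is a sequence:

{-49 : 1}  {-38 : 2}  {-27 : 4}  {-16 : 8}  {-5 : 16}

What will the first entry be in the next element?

6

First entry goes -49, -38, -27, -16, -5 → 6 (+11 each step).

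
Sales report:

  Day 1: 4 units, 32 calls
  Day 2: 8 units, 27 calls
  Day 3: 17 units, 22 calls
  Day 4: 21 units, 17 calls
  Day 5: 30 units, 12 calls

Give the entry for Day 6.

Units: alternating steps +4, +9, +4, +9, …; 4, 8, 17, 21, 30 → 34.
Calls — −5 each step: 32, 27, 22, 17, 12 → 7.
Putting it together: 34 units, 7 calls.

34 units, 7 calls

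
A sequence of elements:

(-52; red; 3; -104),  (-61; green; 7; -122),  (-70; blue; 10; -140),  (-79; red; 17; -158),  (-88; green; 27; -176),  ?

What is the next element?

(-97; blue; 44; -194)

First component goes -52, -61, -70, -79, -88 → -97 (−9 each step).
Colour — repeats red → green → blue: red, green, blue, red, green → blue.
Third component: 3, 7, 10, 17, 27 → 44 (each term is the sum of the two before it).
For the fourth component, always 2 × the first component: -104, -122, -140, -158, -176 → -194.
Combining the parts gives (-97; blue; 44; -194).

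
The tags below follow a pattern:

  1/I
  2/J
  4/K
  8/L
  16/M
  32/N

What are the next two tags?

64/O, 128/P

First component: 1, 2, 4, 8, 16, 32 → 64 → 128 (×2 each step).
Letter: I, J, K, L, M, N → O → P (letters move forward 1 place in the alphabet).
Putting the parts together: 64/O and then 128/P.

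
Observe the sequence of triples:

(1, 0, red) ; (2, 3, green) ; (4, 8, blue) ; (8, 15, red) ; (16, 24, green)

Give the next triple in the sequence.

(32, 35, blue)

First slot goes 1, 2, 4, 8, 16 → 32 (×2 each step).
Second slot: differences are 3, 5, 7, … (increasing by 2 each time); 0, 3, 8, 15, 24 → 35.
Colour: red, green, blue, red, green → blue (repeats red → green → blue).
Combining the parts gives (32, 35, blue).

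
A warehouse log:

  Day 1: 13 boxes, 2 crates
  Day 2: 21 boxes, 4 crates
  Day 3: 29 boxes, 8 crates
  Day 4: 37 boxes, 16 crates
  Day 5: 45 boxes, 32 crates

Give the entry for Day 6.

53 boxes, 64 crates

For the boxes, +8 each step: 13, 21, 29, 37, 45 → 53.
Crates: ×2 each step; 2, 4, 8, 16, 32 → 64.
Combining the parts gives 53 boxes, 64 crates.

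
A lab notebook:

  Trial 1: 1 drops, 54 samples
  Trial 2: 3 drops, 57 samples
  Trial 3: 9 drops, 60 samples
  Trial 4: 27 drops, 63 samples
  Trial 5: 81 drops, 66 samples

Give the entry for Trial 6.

243 drops, 69 samples

Drops: 1, 3, 9, 27, 81 → 243 (×3 each step).
Samples: +3 each step; 54, 57, 60, 63, 66 → 69.
Putting it together: 243 drops, 69 samples.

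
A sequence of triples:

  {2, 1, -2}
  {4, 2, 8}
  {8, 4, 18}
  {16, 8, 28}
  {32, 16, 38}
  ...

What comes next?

{64, 32, 48}

First coordinate — ×2 each step: 2, 4, 8, 16, 32 → 64.
Second coordinate — ×2 each step: 1, 2, 4, 8, 16 → 32.
Third coordinate goes -2, 8, 18, 28, 38 → 48 (+10 each step).
Combining the parts gives {64, 32, 48}.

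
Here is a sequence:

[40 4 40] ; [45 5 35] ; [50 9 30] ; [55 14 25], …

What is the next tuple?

[60 23 20]

First coordinate: 40, 45, 50, 55 → 60 (+5 each step).
Second coordinate: each term is the sum of the two before it; 4, 5, 9, 14 → 23.
Third coordinate: together with the first coordinate always sums to 80, so 40, 35, 30, 25 → 20.
So the next tuple is [60 23 20].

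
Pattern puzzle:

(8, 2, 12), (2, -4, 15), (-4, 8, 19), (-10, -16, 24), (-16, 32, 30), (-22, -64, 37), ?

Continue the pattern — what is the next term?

First entry: 8, 2, -4, -10, -16, -22 → -28 (−6 each step).
For the second entry, ×(-2) each step: 2, -4, 8, -16, 32, -64 → 128.
Third entry: 12, 15, 19, 24, 30, 37 → 45 (differences are 3, 4, 5, … (increasing by 1 each time)).
Putting it together: (-28, 128, 45).

(-28, 128, 45)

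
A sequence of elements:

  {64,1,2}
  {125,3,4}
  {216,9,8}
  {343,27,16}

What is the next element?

{512,81,32}

First value goes 64, 125, 216, 343 → 512 (perfect cubes: 4³, 5³, 6³, …).
Second value goes 1, 3, 9, 27 → 81 (×3 each step).
Third value goes 2, 4, 8, 16 → 32 (×2 each step).
So the next element is {512,81,32}.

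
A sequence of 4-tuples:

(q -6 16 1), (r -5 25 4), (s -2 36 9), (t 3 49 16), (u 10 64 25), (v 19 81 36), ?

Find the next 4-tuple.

Letter — letters move forward 1 place in the alphabet: q, r, s, t, u, v → w.
Second component goes -6, -5, -2, 3, 10, 19 → 30 (differences are 1, 3, 5, … (increasing by 2 each time)).
Third component: perfect squares: 4², 5², 6², …, so 16, 25, 36, 49, 64, 81 → 100.
Fourth component: 1, 4, 9, 16, 25, 36 → 49 (perfect squares: 1², 2², 3², …).
So the next 4-tuple is (w 30 100 49).

(w 30 100 49)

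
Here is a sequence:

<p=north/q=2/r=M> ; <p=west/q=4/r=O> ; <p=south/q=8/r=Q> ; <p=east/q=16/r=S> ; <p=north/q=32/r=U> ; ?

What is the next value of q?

64

P: repeats north → west → south → east; north, west, south, east, north → west.
Q: ×2 each step; 2, 4, 8, 16, 32 → 64.
R: M, O, Q, S, U → W (letters move forward 2 places in the alphabet).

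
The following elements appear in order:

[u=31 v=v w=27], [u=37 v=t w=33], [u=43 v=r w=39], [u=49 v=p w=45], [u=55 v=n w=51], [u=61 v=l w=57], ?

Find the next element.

[u=67 v=j w=63]

U goes 31, 37, 43, 49, 55, 61 → 67 (+6 each step).
V: letters move back 2 places in the alphabet; v, t, r, p, n, l → j.
W — always 4 less than the u: 27, 33, 39, 45, 51, 57 → 63.
Combining the parts gives [u=67 v=j w=63].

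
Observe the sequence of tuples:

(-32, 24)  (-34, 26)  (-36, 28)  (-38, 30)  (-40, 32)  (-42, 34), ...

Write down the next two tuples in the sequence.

First slot goes -32, -34, -36, -38, -40, -42 → -44 → -46 (−2 each step).
Second slot: 24, 26, 28, 30, 32, 34 → 36 → 38 (together with the first slot always sums to -8).
Putting the parts together: (-44, 36) and then (-46, 38).

(-44, 36), (-46, 38)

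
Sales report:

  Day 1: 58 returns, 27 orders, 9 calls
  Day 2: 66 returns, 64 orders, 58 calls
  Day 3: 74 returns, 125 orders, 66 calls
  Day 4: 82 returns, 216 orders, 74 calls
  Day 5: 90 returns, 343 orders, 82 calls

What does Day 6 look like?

Returns — +8 each step: 58, 66, 74, 82, 90 → 98.
Orders goes 27, 64, 125, 216, 343 → 512 (perfect cubes: 3³, 4³, 5³, …).
Calls — always the previous value of the returns: 9, 58, 66, 74, 82 → 90.
So the next row is 98 returns, 512 orders, 90 calls.

98 returns, 512 orders, 90 calls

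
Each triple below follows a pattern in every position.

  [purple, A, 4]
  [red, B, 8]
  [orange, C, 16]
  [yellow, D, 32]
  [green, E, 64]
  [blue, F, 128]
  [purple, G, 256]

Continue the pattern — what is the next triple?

[red, H, 512]

Colour goes purple, red, orange, yellow, green, blue, purple → red (repeats purple → red → orange → yellow → green → blue).
For the letter, letters move forward 1 place in the alphabet: A, B, C, D, E, F, G → H.
Third value: 4, 8, 16, 32, 64, 128, 256 → 512 (×2 each step).
So the next triple is [red, H, 512].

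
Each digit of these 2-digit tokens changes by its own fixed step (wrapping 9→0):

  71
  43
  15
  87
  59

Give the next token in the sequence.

For the first digit, −3 each step, mod 10: 7, 4, 1, 8, 5 → 2.
Second digit — +2 each step, mod 10: 1, 3, 5, 7, 9 → 1.
So the next token is 21.

21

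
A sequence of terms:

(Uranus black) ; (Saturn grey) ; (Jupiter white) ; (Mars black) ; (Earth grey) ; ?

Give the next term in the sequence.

Planet: runs backward through the planets Mercury→Neptune; Uranus, Saturn, Jupiter, Mars, Earth → Venus.
Shade: black, grey, white, black, grey → white (repeats black → grey → white).
So the next term is (Venus white).

(Venus white)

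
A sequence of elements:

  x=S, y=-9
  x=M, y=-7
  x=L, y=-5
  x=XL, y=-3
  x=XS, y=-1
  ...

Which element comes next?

For the x, runs through clothing sizes XS→XL: S, M, L, XL, XS → S.
Y goes -9, -7, -5, -3, -1 → 1 (+2 each step).
Combining the parts gives x=S, y=1.

x=S, y=1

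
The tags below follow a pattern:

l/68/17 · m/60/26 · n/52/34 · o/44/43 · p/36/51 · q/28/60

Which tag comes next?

r/20/68

Letter: letters move forward 1 place in the alphabet; l, m, n, o, p, q → r.
Second component: −8 each step; 68, 60, 52, 44, 36, 28 → 20.
Third component: alternating steps +9, +8, +9, +8, …, so 17, 26, 34, 43, 51, 60 → 68.
Putting it together: r/20/68.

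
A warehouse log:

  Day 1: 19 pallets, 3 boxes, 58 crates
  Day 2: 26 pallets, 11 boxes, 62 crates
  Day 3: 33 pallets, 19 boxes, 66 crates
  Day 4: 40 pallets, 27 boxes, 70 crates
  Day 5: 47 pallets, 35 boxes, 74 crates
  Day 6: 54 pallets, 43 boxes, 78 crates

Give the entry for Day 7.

Pallets: +7 each step; 19, 26, 33, 40, 47, 54 → 61.
Boxes: +8 each step, so 3, 11, 19, 27, 35, 43 → 51.
Crates — +4 each step: 58, 62, 66, 70, 74, 78 → 82.
Combining the parts gives 61 pallets, 51 boxes, 82 crates.

61 pallets, 51 boxes, 82 crates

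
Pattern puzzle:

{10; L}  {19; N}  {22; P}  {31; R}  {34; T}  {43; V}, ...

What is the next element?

First slot goes 10, 19, 22, 31, 34, 43 → 46 (alternating steps +9, +3, +9, +3, …).
For the letter, letters move forward 2 places in the alphabet: L, N, P, R, T, V → X.
Combining the parts gives {46; X}.

{46; X}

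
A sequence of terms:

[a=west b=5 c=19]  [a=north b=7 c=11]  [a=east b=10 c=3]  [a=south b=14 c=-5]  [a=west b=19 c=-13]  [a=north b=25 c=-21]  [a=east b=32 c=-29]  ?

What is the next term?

A: repeats west → north → east → south; west, north, east, south, west, north, east → south.
For the b, differences are 2, 3, 4, … (increasing by 1 each time): 5, 7, 10, 14, 19, 25, 32 → 40.
C: 19, 11, 3, -5, -13, -21, -29 → -37 (−8 each step).
Combining the parts gives [a=south b=40 c=-37].

[a=south b=40 c=-37]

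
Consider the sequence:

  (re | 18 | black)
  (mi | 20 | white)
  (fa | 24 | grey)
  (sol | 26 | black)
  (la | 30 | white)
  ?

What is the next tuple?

(ti | 32 | grey)

Note — runs through the solfège scale do→ti: re, mi, fa, sol, la → ti.
Second part: 18, 20, 24, 26, 30 → 32 (alternating steps +2, +4, +2, +4, …).
Shade: black, white, grey, black, white → grey (repeats black → white → grey).
So the next tuple is (ti | 32 | grey).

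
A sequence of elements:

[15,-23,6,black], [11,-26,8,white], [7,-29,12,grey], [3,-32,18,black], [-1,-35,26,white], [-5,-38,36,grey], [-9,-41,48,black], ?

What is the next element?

[-13,-44,62,white]

First component: 15, 11, 7, 3, -1, -5, -9 → -13 (−4 each step).
Second component: -23, -26, -29, -32, -35, -38, -41 → -44 (−3 each step).
Third component: differences are 2, 4, 6, … (increasing by 2 each time), so 6, 8, 12, 18, 26, 36, 48 → 62.
Shade: black, white, grey, black, white, grey, black → white (repeats black → white → grey).
So the next element is [-13,-44,62,white].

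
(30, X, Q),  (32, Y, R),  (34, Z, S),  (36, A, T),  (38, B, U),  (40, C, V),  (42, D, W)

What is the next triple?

(44, E, X)

First component: 30, 32, 34, 36, 38, 40, 42 → 44 (+2 each step).
First letter: X, Y, Z, A, B, C, D → E (letters move forward 1 place in the alphabet, wrapping Z→A).
For the second letter, letters move forward 1 place in the alphabet: Q, R, S, T, U, V, W → X.
Combining the parts gives (44, E, X).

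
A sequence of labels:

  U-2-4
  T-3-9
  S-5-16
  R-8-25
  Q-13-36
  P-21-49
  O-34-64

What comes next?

N-55-81

Letter goes U, T, S, R, Q, P, O → N (letters move back 1 place in the alphabet).
For the second component, each term is the sum of the two before it: 2, 3, 5, 8, 13, 21, 34 → 55.
Third component: 4, 9, 16, 25, 36, 49, 64 → 81 (perfect squares: 2², 3², 4², …).
So the next label is N-55-81.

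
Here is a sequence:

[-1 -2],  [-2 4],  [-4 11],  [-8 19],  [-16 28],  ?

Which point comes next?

[-32 38]

For the first part, ×2 each step: -1, -2, -4, -8, -16 → -32.
Second part: -2, 4, 11, 19, 28 → 38 (differences are 6, 7, 8, … (increasing by 1 each time)).
Combining the parts gives [-32 38].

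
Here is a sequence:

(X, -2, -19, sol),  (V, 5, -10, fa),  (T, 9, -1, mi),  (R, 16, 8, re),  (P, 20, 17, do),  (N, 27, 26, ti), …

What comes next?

For the letter, letters move back 2 places in the alphabet: X, V, T, R, P, N → L.
Second part: -2, 5, 9, 16, 20, 27 → 31 (alternating steps +7, +4, +7, +4, …).
Third part: +9 each step, so -19, -10, -1, 8, 17, 26 → 35.
Note — runs backward through the solfège scale do→ti: sol, fa, mi, re, do, ti → la.
Putting it together: (L, 31, 35, la).

(L, 31, 35, la)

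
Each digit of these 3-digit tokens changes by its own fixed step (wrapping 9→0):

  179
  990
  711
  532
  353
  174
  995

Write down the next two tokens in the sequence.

716, 537

First digit: −2 each step, mod 10; 1, 9, 7, 5, 3, 1, 9 → 7 → 5.
Second digit: 7, 9, 1, 3, 5, 7, 9 → 1 → 3 (+2 each step, mod 10).
Third digit: 9, 0, 1, 2, 3, 4, 5 → 6 → 7 (+1 each step, mod 10).
Putting the parts together: 716 and then 537.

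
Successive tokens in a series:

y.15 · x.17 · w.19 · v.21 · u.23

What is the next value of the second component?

25

Second component: +2 each step, so 15, 17, 19, 21, 23 → 25.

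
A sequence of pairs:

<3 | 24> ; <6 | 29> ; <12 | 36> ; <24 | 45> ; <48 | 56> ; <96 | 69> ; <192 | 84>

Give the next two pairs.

For the first slot, ×2 each step: 3, 6, 12, 24, 48, 96, 192 → 384 → 768.
Second slot — differences are 5, 7, 9, … (increasing by 2 each time): 24, 29, 36, 45, 56, 69, 84 → 101 → 120.
So the next two pairs are <384 | 101> and <768 | 120>.

<384 | 101>, <768 | 120>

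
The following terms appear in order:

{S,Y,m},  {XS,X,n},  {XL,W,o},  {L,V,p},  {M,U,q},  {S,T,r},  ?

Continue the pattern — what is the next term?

Size: S, XS, XL, L, M, S → XS (repeats S → XS → XL → L → M).
First letter — letters move back 1 place in the alphabet: Y, X, W, V, U, T → S.
Second letter goes m, n, o, p, q, r → s (letters move forward 1 place in the alphabet).
So the next term is {XS,S,s}.

{XS,S,s}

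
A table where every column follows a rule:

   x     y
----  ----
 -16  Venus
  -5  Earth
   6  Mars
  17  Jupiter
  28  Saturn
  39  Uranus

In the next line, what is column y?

Neptune

Column y — runs through the planets Mercury→Neptune: Venus, Earth, Mars, Jupiter, Saturn, Uranus → Neptune.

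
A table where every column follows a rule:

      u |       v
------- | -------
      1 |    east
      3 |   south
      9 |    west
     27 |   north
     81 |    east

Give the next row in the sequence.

Column u — ×3 each step: 1, 3, 9, 27, 81 → 243.
Column v: east, south, west, north, east → south (repeats east → south → west → north).
So the next row is 243  south.

243  south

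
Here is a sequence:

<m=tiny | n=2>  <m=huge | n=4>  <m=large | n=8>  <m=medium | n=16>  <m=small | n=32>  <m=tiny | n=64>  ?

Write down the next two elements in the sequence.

M — repeats tiny → huge → large → medium → small: tiny, huge, large, medium, small, tiny → huge → large.
N: ×2 each step; 2, 4, 8, 16, 32, 64 → 128 → 256.
So the next two elements are <m=huge | n=128> and <m=large | n=256>.

<m=huge | n=128>, <m=large | n=256>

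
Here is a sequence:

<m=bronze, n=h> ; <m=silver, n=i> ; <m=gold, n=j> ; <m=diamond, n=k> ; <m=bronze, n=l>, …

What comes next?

<m=silver, n=m>

M: repeats bronze → silver → gold → diamond, so bronze, silver, gold, diamond, bronze → silver.
N goes h, i, j, k, l → m (letters move forward 1 place in the alphabet).
Combining the parts gives <m=silver, n=m>.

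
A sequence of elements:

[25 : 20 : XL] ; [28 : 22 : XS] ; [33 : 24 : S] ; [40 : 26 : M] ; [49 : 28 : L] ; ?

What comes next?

First part — differences are 3, 5, 7, … (increasing by 2 each time): 25, 28, 33, 40, 49 → 60.
Second part: +2 each step; 20, 22, 24, 26, 28 → 30.
Size: runs through clothing sizes XS→XL; XL, XS, S, M, L → XL.
Combining the parts gives [60 : 30 : XL].

[60 : 30 : XL]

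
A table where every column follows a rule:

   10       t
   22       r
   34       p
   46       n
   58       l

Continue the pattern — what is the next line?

First component goes 10, 22, 34, 46, 58 → 70 (+12 each step).
Letter goes t, r, p, n, l → j (letters move back 2 places in the alphabet).
Putting it together: 70  j.

70  j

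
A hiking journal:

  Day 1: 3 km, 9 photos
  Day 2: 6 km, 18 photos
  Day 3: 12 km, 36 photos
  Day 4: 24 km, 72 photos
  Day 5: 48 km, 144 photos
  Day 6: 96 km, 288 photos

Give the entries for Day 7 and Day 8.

Km: ×2 each step, so 3, 6, 12, 24, 48, 96 → 192 → 384.
For the photos, always 3 × the km: 9, 18, 36, 72, 144, 288 → 576 → 1152.
Putting the parts together: 192 km, 576 photos and then 384 km, 1152 photos.

192 km, 576 photos; 384 km, 1152 photos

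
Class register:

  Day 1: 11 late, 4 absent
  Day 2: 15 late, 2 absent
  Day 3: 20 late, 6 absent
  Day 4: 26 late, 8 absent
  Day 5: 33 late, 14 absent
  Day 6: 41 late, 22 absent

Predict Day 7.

Late: differences are 4, 5, 6, … (increasing by 1 each time), so 11, 15, 20, 26, 33, 41 → 50.
Absent — each term is the sum of the two before it: 4, 2, 6, 8, 14, 22 → 36.
Combining the parts gives 50 late, 36 absent.

50 late, 36 absent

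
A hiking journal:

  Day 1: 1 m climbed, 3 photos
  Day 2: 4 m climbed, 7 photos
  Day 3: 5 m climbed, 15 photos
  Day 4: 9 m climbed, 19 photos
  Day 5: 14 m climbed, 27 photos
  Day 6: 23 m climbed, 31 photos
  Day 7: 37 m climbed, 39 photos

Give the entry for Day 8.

For the m climbed, each term is the sum of the two before it: 1, 4, 5, 9, 14, 23, 37 → 60.
Photos: alternating steps +4, +8, +4, +8, …; 3, 7, 15, 19, 27, 31, 39 → 43.
So the next record is 60 m climbed, 43 photos.

60 m climbed, 43 photos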